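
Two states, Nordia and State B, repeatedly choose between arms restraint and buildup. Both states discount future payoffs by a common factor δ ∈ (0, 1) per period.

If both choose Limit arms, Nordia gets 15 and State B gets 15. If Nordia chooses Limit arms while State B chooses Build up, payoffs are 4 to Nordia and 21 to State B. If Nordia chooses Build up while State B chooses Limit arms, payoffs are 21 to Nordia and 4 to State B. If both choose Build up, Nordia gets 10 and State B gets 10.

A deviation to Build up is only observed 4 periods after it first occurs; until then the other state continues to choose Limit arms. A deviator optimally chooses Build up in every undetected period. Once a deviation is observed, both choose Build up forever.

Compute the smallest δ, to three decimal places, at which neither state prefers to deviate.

Deviating for the 4 undetected periods gains 21−15 = 6 per period over cooperation, then loses 15−10 = 5 per period forever once punishment starts.
Gain: 6(1 + δ + … + δ^3); loss: 5·δ^4/(1−δ).
No profitable deviation ⇔ 6(1−δ^4) ≤ 5·δ^4, i.e. δ^4 ≥ 6/(6+5) = 6/11.
Hence δ ≥ (6/11)^(1/4) ≈ 0.859.

0.859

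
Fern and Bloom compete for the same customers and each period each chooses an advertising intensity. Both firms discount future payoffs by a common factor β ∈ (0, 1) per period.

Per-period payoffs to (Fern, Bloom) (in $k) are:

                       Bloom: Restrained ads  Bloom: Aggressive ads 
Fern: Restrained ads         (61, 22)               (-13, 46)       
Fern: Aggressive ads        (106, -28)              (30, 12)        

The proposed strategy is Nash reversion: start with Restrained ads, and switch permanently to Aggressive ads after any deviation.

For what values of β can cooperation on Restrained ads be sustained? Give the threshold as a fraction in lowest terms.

12/17

Fern: cooperation gives 61 each period; deviation gives 106 once then 30 forever.
  61/(1−β) ≥ 106 + 30β/(1−β) ⇒ β ≥ 45/76.
Bloom: cooperation gives 22 each period; deviation gives 46 once then 12 forever.
  β ≥ 24/34 = 12/17.
Both must hold, so the binding constraint is Bloom's: β ≥ 12/17.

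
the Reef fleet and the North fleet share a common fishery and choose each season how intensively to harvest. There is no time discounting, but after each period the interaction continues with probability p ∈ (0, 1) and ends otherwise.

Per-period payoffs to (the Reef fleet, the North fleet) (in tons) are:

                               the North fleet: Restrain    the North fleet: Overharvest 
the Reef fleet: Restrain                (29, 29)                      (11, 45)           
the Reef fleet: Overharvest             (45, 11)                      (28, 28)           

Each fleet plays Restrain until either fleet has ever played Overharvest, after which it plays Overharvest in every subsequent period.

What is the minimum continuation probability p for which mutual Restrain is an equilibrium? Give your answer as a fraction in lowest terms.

16/17

With no time discounting, the continuation probability p plays the role of the discount factor.
Grim-trigger IC: 29/(1−p) ≥ 45 + 28p/(1−p) ⇒ p ≥ (45−29)/(45−28) = 16/17.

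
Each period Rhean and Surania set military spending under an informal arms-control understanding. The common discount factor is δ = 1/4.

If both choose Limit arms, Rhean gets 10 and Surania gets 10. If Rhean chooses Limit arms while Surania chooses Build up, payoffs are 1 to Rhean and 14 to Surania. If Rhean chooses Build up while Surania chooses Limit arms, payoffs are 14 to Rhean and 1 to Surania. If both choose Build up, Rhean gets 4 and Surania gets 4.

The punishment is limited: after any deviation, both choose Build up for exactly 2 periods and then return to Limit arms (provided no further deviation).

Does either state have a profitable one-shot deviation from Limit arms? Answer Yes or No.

Comparing payoff streams over the 3 periods until play realigns: cooperate → 10(1+δ+…+δ^2); deviate → 14 + 4(δ+…+δ^2).
Cooperation is sustained iff (10−4)(δ+…+δ^2) ≥ 14−10.
δ+…+δ^2 = 1/4·(1−(1/4)^2)/(1−1/4) = 0.3125, and (14−10)/(10−4) = 0.6667.
0.3125 < 0.6667, so cooperation is not sustainable.

Yes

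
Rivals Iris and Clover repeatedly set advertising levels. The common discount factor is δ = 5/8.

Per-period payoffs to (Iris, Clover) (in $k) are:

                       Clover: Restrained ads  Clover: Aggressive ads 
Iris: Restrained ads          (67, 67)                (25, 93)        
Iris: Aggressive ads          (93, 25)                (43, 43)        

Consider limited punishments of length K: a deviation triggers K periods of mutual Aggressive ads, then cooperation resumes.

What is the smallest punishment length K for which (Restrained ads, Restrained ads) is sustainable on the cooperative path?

3

IC: δ(1−δ^K)/(1−δ) ≥ (93−67)/(67−43) = 13/12.
With δ = 5/8: need 1 − δ^K ≥ 13/12·(1−5/8)/(5/8), i.e. δ^K ≤ 0.3500.
Since (5/8)^2 = 0.3906 and (5/8)^3 = 0.2441, the smallest such K is 3.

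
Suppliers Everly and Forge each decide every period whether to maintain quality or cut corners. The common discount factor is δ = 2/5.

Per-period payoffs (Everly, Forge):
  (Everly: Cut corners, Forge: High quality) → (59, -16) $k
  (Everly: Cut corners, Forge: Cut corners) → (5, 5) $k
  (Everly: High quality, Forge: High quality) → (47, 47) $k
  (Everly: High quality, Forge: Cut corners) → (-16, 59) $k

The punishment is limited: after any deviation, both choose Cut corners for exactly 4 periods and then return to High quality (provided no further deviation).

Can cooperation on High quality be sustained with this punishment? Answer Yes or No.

Yes

A one-shot deviation gives 59 now, then 5 for 4 periods, then back to 47.
Gain from deviating: (59−47) today; loss: (47−5) in each of the next 4 periods.
No-deviation condition: (47−5)(δ+…+δ^4) ≥ 59−47, i.e. δ+…+δ^4 ≥ 2/7.
At δ = 2/5: δ+…+δ^4 = 0.6496 ≥ 0.2857.
So cooperation is sustainable.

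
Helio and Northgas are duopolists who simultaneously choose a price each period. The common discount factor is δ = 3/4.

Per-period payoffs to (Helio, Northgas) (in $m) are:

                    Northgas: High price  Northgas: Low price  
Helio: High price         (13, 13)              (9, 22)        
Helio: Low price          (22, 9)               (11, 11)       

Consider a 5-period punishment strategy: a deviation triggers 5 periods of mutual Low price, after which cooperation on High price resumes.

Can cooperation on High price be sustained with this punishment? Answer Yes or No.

No

Comparing payoff streams over the 6 periods until play realigns: cooperate → 13(1+δ+…+δ^5); deviate → 22 + 11(δ+…+δ^5).
Cooperation is sustained iff (13−11)(δ+…+δ^5) ≥ 22−13.
δ+…+δ^5 = 3/4·(1−(3/4)^5)/(1−3/4) = 2.2881, and (22−13)/(13−11) = 4.5000.
2.2881 < 4.5000, so cooperation is not sustainable.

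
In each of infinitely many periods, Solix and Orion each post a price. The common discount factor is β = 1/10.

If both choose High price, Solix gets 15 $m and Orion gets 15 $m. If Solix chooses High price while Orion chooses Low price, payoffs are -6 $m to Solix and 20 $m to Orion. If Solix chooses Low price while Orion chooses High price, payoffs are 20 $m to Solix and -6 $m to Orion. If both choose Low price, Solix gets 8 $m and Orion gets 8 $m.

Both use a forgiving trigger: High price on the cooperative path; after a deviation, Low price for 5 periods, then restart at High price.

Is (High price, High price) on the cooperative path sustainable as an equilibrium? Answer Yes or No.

No

Comparing payoff streams over the 6 periods until play realigns: cooperate → 15(1+β+…+β^5); deviate → 20 + 8(β+…+β^5).
Cooperation is sustained iff (15−8)(β+…+β^5) ≥ 20−15.
β+…+β^5 = 1/10·(1−(1/10)^5)/(1−1/10) = 0.1111, and (20−15)/(15−8) = 0.7143.
0.1111 < 0.7143, so cooperation is not sustainable.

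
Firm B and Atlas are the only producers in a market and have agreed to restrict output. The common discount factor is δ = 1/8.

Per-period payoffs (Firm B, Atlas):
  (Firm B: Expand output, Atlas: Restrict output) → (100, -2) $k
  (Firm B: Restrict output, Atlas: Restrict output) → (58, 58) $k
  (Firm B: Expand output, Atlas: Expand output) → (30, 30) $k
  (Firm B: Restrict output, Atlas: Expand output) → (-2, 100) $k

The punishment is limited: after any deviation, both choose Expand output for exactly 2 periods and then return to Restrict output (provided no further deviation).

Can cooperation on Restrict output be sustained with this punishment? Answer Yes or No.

A one-shot deviation gives 100 now, then 30 for 2 periods, then back to 58.
Gain from deviating: (100−58) today; loss: (58−30) in each of the next 2 periods.
No-deviation condition: (58−30)(δ+…+δ^2) ≥ 100−58, i.e. δ+…+δ^2 ≥ 3/2.
At δ = 1/8: δ+…+δ^2 = 0.1406 < 1.5000.
So cooperation is not sustainable.

No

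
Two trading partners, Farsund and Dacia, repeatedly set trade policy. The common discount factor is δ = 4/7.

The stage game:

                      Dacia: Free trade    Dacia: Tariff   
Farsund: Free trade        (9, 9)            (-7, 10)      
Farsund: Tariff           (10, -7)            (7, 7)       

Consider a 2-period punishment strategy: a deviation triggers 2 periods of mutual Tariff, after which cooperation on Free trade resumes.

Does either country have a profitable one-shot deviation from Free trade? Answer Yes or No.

IC: δ+…+δ^2 ≥ (10−9)/(9−7) = 1/2.
At δ = 4/7: partial sum = 0.8980 ≥ 0.5000. Cooperation sustainable.

No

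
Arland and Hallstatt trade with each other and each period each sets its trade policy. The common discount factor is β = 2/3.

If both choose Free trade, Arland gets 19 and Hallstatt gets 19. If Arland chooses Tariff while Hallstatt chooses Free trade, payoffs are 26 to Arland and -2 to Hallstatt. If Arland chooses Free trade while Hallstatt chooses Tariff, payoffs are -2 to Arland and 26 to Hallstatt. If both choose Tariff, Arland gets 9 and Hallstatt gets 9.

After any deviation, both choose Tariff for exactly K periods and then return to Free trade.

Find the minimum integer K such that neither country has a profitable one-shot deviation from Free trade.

2

IC: β(1−β^K)/(1−β) ≥ (26−19)/(19−9) = 7/10.
With β = 2/3: need 1 − β^K ≥ 7/10·(1−2/3)/(2/3), i.e. β^K ≤ 0.6500.
Since (2/3)^1 = 0.6667 and (2/3)^2 = 0.4444, the smallest such K is 2.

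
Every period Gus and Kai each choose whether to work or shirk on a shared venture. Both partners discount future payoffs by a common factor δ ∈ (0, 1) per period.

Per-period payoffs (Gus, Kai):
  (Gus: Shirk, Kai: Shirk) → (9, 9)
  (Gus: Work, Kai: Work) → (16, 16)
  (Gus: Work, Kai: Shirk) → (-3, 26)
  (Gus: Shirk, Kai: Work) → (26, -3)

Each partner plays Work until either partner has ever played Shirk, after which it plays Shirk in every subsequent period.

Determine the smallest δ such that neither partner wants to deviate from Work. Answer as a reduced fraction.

10/17

Under grim trigger the critical discount factor is (T−C)/(T−P) with T = 26, C = 16, P = 9.
δ* = (26−16)/(26−9) = 10/17.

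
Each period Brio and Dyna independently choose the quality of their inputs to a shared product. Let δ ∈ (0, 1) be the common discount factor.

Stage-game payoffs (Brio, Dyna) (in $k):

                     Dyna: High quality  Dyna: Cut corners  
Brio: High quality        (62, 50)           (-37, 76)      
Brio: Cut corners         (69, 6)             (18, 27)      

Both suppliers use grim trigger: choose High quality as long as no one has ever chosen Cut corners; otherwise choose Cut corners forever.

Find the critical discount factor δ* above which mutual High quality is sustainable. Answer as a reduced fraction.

For Brio: deviation gain 69−62 = 7, per-period punishment loss 62−18 = 44. IC gives δ ≥ 7/51.
For Dyna: gain 26, loss 23 per period, so δ ≥ 26/49.
The tighter constraint is Dyna's, so cooperation needs δ ≥ 26/49.

26/49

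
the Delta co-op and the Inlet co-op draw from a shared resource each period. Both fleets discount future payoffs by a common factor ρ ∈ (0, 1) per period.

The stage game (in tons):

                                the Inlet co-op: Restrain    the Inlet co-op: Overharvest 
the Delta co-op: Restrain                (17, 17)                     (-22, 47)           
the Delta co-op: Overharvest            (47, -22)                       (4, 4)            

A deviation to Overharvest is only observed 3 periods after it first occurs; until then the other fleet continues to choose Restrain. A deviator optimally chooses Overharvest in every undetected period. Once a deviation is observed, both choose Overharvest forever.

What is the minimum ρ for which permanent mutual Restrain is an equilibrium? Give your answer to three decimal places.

0.887

The best deviation is to choose Overharvest for all 3 undetected periods, earning 47 each, then 4 forever once detected.
Deviation value: 47(1−ρ^3)/(1−ρ) + 4ρ^3/(1−ρ); cooperation value: 17/(1−ρ).
IC: 17 ≥ 47(1−ρ^3) + 4ρ^3 = 47 − 43ρ^3.
So ρ^3 ≥ 30/43, giving ρ ≥ (30/43)^(1/3) ≈ 0.887.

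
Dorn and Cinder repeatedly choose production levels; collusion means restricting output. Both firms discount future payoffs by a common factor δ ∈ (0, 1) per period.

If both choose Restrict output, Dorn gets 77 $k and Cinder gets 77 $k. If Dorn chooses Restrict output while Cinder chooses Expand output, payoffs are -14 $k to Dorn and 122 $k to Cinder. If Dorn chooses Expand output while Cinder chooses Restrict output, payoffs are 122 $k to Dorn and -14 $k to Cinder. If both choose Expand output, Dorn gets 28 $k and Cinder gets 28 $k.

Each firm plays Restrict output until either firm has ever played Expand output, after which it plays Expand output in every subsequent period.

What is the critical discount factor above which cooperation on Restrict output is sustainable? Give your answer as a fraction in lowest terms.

45/94

One-period gain from deviating is 122 − 77 = 45. The loss is 77 − 28 = 49 in every subsequent period, with present value 49·δ/(1−δ).
Deviation is unprofitable when 49·δ/(1−δ) ≥ 45, i.e. δ/(1−δ) ≥ 45/49.
Equivalently δ ≥ 45/(45+49) = 45/94.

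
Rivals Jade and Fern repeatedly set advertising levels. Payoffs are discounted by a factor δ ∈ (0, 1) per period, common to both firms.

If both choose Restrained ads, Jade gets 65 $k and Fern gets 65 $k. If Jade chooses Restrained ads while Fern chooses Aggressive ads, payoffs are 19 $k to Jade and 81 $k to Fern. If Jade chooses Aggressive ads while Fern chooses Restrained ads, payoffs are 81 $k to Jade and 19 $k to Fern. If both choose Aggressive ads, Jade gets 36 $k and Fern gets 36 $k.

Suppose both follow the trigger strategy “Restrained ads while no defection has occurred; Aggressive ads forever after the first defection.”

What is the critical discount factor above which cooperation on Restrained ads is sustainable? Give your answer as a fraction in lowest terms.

Cooperation forever yields 65 each period: 65/(1−δ).
Deviating yields 81 once, then 36 forever: 81 + 36δ/(1−δ).
No profitable deviation requires 65/(1−δ) ≥ 81 + 36δ/(1−δ).
Multiplying by (1−δ): 65 ≥ 81(1−δ) + 36δ = 81 − 45δ.
So 45δ ≥ 16, i.e. δ ≥ 16/45.

16/45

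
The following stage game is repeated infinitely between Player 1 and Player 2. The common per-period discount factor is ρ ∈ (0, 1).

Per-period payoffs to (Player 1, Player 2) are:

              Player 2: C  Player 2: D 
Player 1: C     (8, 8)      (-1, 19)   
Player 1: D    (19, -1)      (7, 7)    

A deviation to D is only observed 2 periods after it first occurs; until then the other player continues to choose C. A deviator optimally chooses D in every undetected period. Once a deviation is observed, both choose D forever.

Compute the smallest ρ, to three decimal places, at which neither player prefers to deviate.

0.957

Deviating for the 2 undetected periods gains 19−8 = 11 per period over cooperation, then loses 8−7 = 1 per period forever once punishment starts.
Gain: 11(1 + ρ + … + ρ^1); loss: 1·ρ^2/(1−ρ).
No profitable deviation ⇔ 11(1−ρ^2) ≤ 1·ρ^2, i.e. ρ^2 ≥ 11/(11+1) = 11/12.
Hence ρ ≥ (11/12)^(1/2) ≈ 0.957.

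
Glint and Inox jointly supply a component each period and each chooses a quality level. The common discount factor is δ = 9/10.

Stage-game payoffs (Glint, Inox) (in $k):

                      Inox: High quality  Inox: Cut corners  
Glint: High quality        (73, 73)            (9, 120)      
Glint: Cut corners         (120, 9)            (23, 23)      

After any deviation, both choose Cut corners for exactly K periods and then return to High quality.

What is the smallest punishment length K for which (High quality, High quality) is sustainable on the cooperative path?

No profitable deviation requires (73−23)(δ+…+δ^K) ≥ 120−73, i.e. δ+…+δ^K ≥ 47/50 ≈ 0.9400.
With δ = 9/10, the partial sums are K=1: 0.9000, K=2: 1.7100.
K = 2 is the first length at which the sum reaches 0.9400.

2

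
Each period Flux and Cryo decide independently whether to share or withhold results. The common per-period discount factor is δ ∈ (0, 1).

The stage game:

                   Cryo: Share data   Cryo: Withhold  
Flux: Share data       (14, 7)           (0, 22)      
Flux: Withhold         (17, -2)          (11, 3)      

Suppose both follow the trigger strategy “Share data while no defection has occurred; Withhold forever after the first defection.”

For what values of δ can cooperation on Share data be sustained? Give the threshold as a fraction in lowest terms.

For Flux: deviation gain 17−14 = 3, per-period punishment loss 14−11 = 3. IC gives δ ≥ 3/6 = 1/2.
For Cryo: gain 15, loss 4 per period, so δ ≥ 15/19.
The tighter constraint is Cryo's, so cooperation needs δ ≥ 15/19.

15/19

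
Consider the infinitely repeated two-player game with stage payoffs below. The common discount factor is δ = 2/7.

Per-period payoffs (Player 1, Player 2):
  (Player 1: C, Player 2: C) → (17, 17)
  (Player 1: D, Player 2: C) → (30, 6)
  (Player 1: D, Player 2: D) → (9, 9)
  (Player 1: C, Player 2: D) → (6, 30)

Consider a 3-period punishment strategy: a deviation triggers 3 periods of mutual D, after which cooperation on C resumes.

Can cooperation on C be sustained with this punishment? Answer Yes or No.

No

Comparing payoff streams over the 4 periods until play realigns: cooperate → 17(1+δ+…+δ^3); deviate → 30 + 9(δ+…+δ^3).
Cooperation is sustained iff (17−9)(δ+…+δ^3) ≥ 30−17.
δ+…+δ^3 = 2/7·(1−(2/7)^3)/(1−2/7) = 0.3907, and (30−17)/(17−9) = 1.6250.
0.3907 < 1.6250, so cooperation is not sustainable.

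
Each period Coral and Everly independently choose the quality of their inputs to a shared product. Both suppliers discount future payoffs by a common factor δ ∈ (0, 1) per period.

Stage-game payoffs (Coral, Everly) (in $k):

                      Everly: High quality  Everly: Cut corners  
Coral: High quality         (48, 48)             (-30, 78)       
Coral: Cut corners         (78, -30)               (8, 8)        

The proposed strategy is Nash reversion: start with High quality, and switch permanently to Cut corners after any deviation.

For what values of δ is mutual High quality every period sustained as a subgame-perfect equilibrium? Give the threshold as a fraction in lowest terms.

Under grim trigger the critical discount factor is (T−C)/(T−P) with T = 78, C = 48, P = 8.
δ* = (78−48)/(78−8) = 30/70 = 3/7.

3/7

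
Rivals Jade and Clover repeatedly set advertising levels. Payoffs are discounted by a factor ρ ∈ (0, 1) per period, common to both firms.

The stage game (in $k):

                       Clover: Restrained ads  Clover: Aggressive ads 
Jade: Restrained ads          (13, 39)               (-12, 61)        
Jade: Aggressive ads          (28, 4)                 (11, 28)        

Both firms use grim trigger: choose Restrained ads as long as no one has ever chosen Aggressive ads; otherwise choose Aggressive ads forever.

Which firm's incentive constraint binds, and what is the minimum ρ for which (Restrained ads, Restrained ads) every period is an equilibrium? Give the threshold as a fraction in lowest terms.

Jade; ρ ≥ 15/17

For Jade: deviation gain 28−13 = 15, per-period punishment loss 13−11 = 2. IC gives ρ ≥ 15/17.
For Clover: gain 22, loss 11 per period, so ρ ≥ 22/33 = 2/3.
The tighter constraint is Jade's, so cooperation needs ρ ≥ 15/17.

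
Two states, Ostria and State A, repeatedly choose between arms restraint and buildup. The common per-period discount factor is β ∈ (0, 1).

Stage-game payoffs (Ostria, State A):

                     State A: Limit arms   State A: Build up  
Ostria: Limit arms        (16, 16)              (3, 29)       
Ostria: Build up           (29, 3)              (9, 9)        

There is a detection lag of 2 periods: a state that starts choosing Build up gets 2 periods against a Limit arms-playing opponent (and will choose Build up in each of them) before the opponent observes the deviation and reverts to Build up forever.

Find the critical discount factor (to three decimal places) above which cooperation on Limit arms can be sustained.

0.806

A deviator earns 29 for 2 periods, then 9 forever; cooperating earns 16 forever. Multiplying the IC by (1−β):
16 ≥ 29(1−β^2) + 9β^2, so 20·β^2 ≥ 13 and β^2 ≥ 13/20.
β ≥ (13/20)^(1/2) ≈ 0.806.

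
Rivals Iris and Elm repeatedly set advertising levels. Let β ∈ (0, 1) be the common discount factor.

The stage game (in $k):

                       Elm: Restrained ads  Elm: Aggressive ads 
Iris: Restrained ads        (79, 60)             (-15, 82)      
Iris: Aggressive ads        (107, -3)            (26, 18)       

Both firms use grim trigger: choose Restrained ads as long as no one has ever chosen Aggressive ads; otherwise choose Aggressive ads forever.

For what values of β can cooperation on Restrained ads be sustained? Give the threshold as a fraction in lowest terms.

Iris: cooperation gives 79 each period; deviation gives 107 once then 26 forever.
  79/(1−β) ≥ 107 + 26β/(1−β) ⇒ β ≥ 28/81.
Elm: cooperation gives 60 each period; deviation gives 82 once then 18 forever.
  β ≥ 22/64 = 11/32.
Both must hold, so the binding constraint is Iris's: β ≥ 28/81.

28/81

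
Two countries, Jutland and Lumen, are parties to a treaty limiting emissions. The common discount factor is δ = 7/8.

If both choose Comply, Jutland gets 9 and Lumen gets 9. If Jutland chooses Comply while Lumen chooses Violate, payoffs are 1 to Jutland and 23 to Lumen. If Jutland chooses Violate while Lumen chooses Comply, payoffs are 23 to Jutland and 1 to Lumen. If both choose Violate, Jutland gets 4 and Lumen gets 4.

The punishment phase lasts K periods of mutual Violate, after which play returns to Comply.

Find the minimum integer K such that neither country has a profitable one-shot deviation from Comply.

4

No profitable deviation requires (9−4)(δ+…+δ^K) ≥ 23−9, i.e. δ+…+δ^K ≥ 14/5 ≈ 2.8000.
With δ = 7/8, the partial sums are K=1: 0.8750, K=2: 1.6406, K=3: 2.3105, K=4: 2.8967.
K = 4 is the first length at which the sum reaches 2.8000.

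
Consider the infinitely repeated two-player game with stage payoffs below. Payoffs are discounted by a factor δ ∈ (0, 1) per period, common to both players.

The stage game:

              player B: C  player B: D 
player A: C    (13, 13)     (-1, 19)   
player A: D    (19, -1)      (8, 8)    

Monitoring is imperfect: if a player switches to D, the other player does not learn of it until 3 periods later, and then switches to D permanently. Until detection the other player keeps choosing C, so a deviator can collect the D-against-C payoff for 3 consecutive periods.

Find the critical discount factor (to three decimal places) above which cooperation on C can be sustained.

0.817

A deviator earns 19 for 3 periods, then 8 forever; cooperating earns 13 forever. Multiplying the IC by (1−δ):
13 ≥ 19(1−δ^3) + 8δ^3, so 11·δ^3 ≥ 6 and δ^3 ≥ 6/11.
δ ≥ (6/11)^(1/3) ≈ 0.817.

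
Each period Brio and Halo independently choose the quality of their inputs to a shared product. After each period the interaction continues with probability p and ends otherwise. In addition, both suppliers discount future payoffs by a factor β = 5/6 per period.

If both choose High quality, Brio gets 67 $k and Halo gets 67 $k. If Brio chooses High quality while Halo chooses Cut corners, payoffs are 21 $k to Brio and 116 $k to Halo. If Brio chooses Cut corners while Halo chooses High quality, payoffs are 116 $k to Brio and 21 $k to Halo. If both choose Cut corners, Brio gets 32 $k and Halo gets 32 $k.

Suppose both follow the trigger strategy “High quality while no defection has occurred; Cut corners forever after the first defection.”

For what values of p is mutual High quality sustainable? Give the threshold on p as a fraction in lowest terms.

7/10

Expected continuation weight on next period's payoff is β·p = 5/6·p, which plays the role of the discount factor.
Cooperation requires 5/6·p ≥ (116−67)/(116−32) = 7/12, hence p ≥ 7/10.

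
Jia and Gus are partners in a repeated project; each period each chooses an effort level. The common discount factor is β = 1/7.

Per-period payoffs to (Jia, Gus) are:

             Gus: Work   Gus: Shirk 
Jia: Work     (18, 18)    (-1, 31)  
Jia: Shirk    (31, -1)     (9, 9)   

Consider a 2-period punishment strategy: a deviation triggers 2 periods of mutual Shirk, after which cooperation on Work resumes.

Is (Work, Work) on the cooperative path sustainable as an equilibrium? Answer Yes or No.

No

Comparing payoff streams over the 3 periods until play realigns: cooperate → 18(1+β+…+β^2); deviate → 31 + 9(β+…+β^2).
Cooperation is sustained iff (18−9)(β+…+β^2) ≥ 31−18.
β+…+β^2 = 1/7·(1−(1/7)^2)/(1−1/7) = 0.1633, and (31−18)/(18−9) = 1.4444.
0.1633 < 1.4444, so cooperation is not sustainable.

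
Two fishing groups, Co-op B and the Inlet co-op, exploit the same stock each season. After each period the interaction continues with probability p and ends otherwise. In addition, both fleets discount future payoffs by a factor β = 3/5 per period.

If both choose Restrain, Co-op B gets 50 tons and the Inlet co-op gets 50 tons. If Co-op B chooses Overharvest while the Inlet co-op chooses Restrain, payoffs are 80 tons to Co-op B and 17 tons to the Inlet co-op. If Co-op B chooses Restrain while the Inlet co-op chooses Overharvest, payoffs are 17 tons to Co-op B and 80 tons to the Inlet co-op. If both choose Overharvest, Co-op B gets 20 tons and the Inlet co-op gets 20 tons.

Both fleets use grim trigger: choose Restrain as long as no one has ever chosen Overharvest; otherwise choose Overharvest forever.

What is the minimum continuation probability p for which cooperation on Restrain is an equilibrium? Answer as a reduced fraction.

5/6

Expected continuation weight on next period's payoff is β·p = 3/5·p, which plays the role of the discount factor.
Cooperation requires 3/5·p ≥ (80−50)/(80−20) = 1/2, hence p ≥ 5/6.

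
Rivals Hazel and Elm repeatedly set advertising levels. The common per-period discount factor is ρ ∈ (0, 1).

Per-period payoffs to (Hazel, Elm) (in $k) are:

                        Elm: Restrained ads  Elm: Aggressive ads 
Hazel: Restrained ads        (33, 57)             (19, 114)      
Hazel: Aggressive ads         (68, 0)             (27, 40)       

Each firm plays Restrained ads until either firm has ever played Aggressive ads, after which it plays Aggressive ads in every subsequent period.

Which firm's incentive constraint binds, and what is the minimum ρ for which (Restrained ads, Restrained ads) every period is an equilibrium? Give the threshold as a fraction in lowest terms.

Hazel; ρ ≥ 35/41

Hazel's threshold: (68−33)/(68−27) = 35/41.
Elm's threshold: (114−57)/(114−40) = 57/74.
35/41 > 57/74, so Hazel binds and ρ* = 35/41.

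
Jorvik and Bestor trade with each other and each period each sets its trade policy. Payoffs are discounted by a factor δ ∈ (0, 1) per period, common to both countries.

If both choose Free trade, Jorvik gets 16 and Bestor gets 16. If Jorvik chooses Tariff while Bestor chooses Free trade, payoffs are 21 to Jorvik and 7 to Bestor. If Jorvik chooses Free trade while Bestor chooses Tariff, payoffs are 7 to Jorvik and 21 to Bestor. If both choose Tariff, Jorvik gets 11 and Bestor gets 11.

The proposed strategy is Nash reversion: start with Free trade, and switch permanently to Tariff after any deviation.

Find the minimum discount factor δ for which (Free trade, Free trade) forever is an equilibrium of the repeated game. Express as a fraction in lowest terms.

1/2

16/(1−δ) ≥ 21 + 11δ/(1−δ)
16 ≥ 21 − 10δ
δ ≥ 5/10 = 1/2.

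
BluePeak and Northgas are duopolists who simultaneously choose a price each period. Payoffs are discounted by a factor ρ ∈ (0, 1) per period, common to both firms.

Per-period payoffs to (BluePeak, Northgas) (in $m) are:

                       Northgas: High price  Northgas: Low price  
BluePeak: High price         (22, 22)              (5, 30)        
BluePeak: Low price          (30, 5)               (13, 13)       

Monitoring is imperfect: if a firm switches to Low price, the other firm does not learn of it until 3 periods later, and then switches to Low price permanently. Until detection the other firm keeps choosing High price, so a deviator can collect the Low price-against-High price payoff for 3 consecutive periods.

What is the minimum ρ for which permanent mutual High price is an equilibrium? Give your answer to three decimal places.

0.778

A deviator earns 30 for 3 periods, then 13 forever; cooperating earns 22 forever. Multiplying the IC by (1−ρ):
22 ≥ 30(1−ρ^3) + 13ρ^3, so 17·ρ^3 ≥ 8 and ρ^3 ≥ 8/17.
ρ ≥ (8/17)^(1/3) ≈ 0.778.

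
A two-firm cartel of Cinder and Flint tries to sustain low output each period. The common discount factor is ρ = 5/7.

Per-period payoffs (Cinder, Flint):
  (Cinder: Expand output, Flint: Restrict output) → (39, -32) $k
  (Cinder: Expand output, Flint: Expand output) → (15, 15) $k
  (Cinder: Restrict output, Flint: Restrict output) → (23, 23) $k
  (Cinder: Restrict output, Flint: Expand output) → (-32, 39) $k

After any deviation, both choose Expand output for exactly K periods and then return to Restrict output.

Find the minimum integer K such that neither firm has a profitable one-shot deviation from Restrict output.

5

IC: ρ(1−ρ^K)/(1−ρ) ≥ (39−23)/(23−15) = 2.
With ρ = 5/7: need 1 − ρ^K ≥ 2·(1−5/7)/(5/7), i.e. ρ^K ≤ 0.2000.
Since (5/7)^4 = 0.2603 and (5/7)^5 = 0.1859, the smallest such K is 5.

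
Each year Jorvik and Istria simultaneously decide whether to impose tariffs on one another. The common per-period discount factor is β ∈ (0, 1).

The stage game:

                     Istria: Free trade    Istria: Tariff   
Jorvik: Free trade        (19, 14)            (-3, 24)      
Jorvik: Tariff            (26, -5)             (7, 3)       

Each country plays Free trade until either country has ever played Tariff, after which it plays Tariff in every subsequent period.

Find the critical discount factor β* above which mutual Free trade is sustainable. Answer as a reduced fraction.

For Jorvik: deviation gain 26−19 = 7, per-period punishment loss 19−7 = 12. IC gives β ≥ 7/19.
For Istria: gain 10, loss 11 per period, so β ≥ 10/21.
The tighter constraint is Istria's, so cooperation needs β ≥ 10/21.

10/21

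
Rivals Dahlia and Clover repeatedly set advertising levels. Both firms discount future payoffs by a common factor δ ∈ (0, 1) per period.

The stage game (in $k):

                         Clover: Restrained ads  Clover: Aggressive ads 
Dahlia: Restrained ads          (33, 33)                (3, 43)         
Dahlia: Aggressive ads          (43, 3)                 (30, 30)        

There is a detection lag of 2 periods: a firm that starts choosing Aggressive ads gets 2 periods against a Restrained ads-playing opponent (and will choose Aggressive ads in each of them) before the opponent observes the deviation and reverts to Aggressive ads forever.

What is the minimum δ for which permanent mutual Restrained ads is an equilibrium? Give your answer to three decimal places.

Deviating for the 2 undetected periods gains 43−33 = 10 per period over cooperation, then loses 33−30 = 3 per period forever once punishment starts.
Gain: 10(1 + δ + … + δ^1); loss: 3·δ^2/(1−δ).
No profitable deviation ⇔ 10(1−δ^2) ≤ 3·δ^2, i.e. δ^2 ≥ 10/(10+3) = 10/13.
Hence δ ≥ (10/13)^(1/2) ≈ 0.877.

0.877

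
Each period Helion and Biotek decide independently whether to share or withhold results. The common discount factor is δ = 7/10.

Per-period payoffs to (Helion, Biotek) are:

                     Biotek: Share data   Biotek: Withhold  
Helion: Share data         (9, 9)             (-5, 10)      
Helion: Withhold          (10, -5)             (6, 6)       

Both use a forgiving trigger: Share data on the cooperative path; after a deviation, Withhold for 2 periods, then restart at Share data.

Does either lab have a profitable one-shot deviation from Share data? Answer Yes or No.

No

A one-shot deviation gives 10 now, then 6 for 2 periods, then back to 9.
Gain from deviating: (10−9) today; loss: (9−6) in each of the next 2 periods.
No-deviation condition: (9−6)(δ+…+δ^2) ≥ 10−9, i.e. δ+…+δ^2 ≥ 1/3.
At δ = 7/10: δ+…+δ^2 = 1.1900 ≥ 0.3333.
So cooperation is sustainable.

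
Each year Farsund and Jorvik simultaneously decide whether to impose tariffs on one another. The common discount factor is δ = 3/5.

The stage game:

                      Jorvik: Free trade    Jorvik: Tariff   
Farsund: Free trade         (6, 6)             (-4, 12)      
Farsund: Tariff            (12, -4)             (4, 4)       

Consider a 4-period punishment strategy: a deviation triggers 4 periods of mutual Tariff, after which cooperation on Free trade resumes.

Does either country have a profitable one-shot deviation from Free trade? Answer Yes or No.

IC: δ+…+δ^4 ≥ (12−6)/(6−4) = 3.
At δ = 3/5: partial sum = 1.3056 < 3.0000. Cooperation not sustainable.

Yes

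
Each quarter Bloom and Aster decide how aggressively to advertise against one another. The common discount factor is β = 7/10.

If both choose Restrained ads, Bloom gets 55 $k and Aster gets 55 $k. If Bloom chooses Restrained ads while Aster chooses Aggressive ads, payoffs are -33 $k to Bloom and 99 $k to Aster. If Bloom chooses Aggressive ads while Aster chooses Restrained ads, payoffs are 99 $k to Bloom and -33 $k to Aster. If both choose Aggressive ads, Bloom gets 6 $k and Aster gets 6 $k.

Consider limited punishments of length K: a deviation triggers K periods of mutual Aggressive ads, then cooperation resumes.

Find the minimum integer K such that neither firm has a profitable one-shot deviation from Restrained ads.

2

Need Σ_{k=1}^{K} β^k ≥ (99−55)/(55−6) = 0.8980 at β = 7/10.
At K = 1 the sum is 0.7000 < 0.8980; at K = 2 it is 1.1900 ≥ 0.8980.
So the minimum punishment length is K = 2.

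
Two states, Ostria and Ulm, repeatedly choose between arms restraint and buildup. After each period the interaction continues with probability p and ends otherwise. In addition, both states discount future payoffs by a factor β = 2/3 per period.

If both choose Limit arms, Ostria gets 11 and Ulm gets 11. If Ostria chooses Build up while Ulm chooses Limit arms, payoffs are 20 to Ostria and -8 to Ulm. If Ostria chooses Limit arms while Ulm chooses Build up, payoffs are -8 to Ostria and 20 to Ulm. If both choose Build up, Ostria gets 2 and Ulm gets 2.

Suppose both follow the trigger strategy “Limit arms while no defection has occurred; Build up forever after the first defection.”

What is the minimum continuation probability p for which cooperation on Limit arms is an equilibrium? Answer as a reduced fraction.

With continuation probability p and discount β, the effective per-period discount factor is βp.
Grim-trigger IC: βp ≥ (20−11)/(20−2) = 1/2.
So p ≥ (1/2)/(2/3) = 3/4.

3/4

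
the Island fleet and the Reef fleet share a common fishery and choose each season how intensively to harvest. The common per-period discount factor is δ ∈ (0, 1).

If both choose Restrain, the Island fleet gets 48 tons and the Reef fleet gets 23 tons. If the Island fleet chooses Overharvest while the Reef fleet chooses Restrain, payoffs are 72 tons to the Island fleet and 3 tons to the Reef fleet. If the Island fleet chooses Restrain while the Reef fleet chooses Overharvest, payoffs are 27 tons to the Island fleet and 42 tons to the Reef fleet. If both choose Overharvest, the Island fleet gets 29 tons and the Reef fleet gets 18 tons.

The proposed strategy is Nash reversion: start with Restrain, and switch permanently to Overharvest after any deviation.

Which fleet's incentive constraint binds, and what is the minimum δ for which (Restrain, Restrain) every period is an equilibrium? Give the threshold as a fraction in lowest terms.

the Reef fleet; δ ≥ 19/24

the Island fleet's threshold: (72−48)/(72−29) = 24/43.
the Reef fleet's threshold: (42−23)/(42−18) = 19/24.
24/43 < 19/24, so the Reef fleet binds and δ* = 19/24.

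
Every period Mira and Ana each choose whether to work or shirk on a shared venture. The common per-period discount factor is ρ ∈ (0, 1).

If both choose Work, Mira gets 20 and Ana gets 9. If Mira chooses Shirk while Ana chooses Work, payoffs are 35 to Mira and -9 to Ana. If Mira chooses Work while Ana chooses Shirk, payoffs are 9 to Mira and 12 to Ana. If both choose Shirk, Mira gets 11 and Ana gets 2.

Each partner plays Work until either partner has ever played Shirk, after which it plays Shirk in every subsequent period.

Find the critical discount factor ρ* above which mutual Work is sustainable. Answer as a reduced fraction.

5/8

For Mira: deviation gain 35−20 = 15, per-period punishment loss 20−11 = 9. IC gives ρ ≥ 15/24 = 5/8.
For Ana: gain 3, loss 7 per period, so ρ ≥ 3/10.
The tighter constraint is Mira's, so cooperation needs ρ ≥ 5/8.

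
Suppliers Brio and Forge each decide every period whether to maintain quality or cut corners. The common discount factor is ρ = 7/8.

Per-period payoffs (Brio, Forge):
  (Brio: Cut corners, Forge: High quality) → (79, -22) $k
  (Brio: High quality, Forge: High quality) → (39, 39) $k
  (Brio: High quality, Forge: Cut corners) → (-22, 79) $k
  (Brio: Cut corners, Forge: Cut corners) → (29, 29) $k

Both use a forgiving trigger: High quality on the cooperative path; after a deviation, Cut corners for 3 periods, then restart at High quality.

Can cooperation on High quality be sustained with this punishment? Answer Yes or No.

IC: ρ+…+ρ^3 ≥ (79−39)/(39−29) = 4.
At ρ = 7/8: partial sum = 2.3105 < 4.0000. Cooperation not sustainable.

No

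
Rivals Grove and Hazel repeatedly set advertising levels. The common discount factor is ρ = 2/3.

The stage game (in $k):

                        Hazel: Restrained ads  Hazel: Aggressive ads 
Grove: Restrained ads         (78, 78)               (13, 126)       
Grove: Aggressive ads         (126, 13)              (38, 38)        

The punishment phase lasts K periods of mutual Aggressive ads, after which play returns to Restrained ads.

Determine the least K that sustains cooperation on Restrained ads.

No profitable deviation requires (78−38)(ρ+…+ρ^K) ≥ 126−78, i.e. ρ+…+ρ^K ≥ 6/5 ≈ 1.2000.
With ρ = 2/3, the partial sums are K=1: 0.6667, K=2: 1.1111, K=3: 1.4074.
K = 3 is the first length at which the sum reaches 1.2000.

3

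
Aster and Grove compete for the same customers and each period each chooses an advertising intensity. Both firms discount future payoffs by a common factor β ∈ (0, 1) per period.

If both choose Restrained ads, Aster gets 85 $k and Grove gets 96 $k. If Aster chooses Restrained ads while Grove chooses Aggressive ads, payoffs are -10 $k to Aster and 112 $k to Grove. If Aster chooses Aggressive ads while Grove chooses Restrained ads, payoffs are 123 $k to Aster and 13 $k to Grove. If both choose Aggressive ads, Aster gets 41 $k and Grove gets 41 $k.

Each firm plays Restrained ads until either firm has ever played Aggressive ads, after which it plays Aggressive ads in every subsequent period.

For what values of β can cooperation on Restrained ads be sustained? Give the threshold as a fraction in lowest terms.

Aster's threshold: (123−85)/(123−41) = 19/41.
Grove's threshold: (112−96)/(112−41) = 16/71.
19/41 > 16/71, so Aster binds and β* = 19/41.

19/41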